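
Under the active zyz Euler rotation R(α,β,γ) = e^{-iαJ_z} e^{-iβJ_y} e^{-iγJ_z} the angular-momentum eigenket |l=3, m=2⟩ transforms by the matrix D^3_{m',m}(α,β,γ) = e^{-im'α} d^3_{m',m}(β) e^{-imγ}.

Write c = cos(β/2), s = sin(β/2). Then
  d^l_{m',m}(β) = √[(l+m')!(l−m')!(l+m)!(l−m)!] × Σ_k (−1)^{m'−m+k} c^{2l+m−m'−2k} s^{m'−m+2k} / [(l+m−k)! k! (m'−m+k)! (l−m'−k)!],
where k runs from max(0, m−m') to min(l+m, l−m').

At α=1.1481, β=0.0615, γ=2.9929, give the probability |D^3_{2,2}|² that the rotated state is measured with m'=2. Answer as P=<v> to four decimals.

P=0.9850

Split into d^3_{2,2}(β=0.0615) × two z-phases.
c=cos(0.0615/2)=0.999527, s=sin(0.0615/2)=0.030745; N=√[120·1·120·1]=120.000000
Admissible k: 0..1 (factorial args all ≥0)
  k=0: (−1)^0·120.0000/(120)·0.9995^6·0.0307^0 = +0.997167
  k=1: (−1)^1·120.0000/(24)·0.9995^4·0.0307^2 = -0.004717
d^3_{2,2}(0.0615) = +0.997167 -0.004717 = +0.992449
|D^3_{2,2}|² = |d^3_{2,2}(β)|² = (+0.992449)² = 0.984956 (the z-rotation phases have unit modulus)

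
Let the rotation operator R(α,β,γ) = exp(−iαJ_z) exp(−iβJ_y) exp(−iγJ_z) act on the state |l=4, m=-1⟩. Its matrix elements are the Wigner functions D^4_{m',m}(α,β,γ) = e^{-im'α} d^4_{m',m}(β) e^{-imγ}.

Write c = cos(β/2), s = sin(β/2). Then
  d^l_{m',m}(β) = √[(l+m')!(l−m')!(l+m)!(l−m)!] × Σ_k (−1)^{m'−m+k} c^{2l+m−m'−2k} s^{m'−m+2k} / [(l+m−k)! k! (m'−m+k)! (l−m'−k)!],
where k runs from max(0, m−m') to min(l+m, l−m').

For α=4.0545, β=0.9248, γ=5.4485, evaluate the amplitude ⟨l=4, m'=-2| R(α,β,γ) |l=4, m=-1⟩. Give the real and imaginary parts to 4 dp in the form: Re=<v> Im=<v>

Re=-0.0174 Im=-0.0266

First d^4_{-2,-1}(β=0.9248), then the phase factors e^{-i(-2)α} and e^{-i(-1)γ}:
Half-angle: c=0.894984, s=0.446097. N=√(2·720·6·120)=1018.233765
k: max(0,(-1)−(-2))=1 … min(4+(-1),4−(-2))=3
  k=1: (−1)^0·1018.2338/(240)·0.8950^7·0.4461^1 = +0.870511
  k=2: (−1)^1·1018.2338/(48)·0.8950^5·0.4461^3 = -1.081366
  k=3: (−1)^2·1018.2338/(72)·0.8950^3·0.4461^5 = +0.179106
d^4_{-2,-1}(0.9248) = +0.870511 -1.081366 +0.179106 = -0.031749
Attach z-rotation phases: D = e^{-i(-2)(4.0545)}·(-0.031749)·e^{-i(-1)(5.4485)} = -0.017390-0.026563i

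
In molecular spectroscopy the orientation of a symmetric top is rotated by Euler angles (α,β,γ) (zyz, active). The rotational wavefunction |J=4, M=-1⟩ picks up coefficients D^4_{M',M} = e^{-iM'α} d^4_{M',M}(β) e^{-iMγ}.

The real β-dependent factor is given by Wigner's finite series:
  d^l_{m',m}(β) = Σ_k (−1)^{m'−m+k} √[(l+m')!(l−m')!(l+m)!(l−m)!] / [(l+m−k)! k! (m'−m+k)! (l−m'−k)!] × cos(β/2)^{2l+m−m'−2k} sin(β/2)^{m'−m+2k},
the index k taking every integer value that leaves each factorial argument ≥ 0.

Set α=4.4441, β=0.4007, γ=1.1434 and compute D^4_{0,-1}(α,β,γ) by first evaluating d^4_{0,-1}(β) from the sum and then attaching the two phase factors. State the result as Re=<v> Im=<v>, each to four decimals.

Re=-0.2443 Im=-0.5363

Split into d^4_{0,-1}(β=0.4007) × two z-phases.
Half-angle: c=0.979997, s=0.199012. N=√(24·24·6·120)=643.987578
Admissible k: 0..3 (factorial args all ≥0)
  k=0: (−1)^1·643.9876/(144)·0.9800^7·0.1990^1 = -0.772624
  k=1: (−1)^2·643.9876/(24)·0.9800^5·0.1990^3 = +0.191175
  k=2: (−1)^3·643.9876/(24)·0.9800^3·0.1990^5 = -0.007884
  k=3: (−1)^4·643.9876/(144)·0.9800^1·0.1990^7 = +0.000054
d^4_{0,-1}(0.4007) = -0.772624 +0.191175 -0.007884 +0.000054 = -0.589279
Attach z-rotation phases: D = e^{-i(0)(4.4441)}·(-0.589279)·e^{-i(-1)(1.1434)} = -0.244258-0.536272i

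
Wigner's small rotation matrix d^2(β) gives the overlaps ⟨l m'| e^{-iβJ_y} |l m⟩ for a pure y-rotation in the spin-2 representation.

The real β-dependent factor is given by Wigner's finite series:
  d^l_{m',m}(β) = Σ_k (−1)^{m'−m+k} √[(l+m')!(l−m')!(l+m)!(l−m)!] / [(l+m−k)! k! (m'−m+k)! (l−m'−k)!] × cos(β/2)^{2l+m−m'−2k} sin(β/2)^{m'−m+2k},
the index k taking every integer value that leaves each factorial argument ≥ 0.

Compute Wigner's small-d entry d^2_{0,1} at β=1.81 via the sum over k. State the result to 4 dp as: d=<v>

d=-0.2819

d^2_{0,1}(β=1.81) via Wigner's sum:
Half-angle: c=0.617686, s=0.786425. N=√(2·2·6·1)=4.898979
Admissible k: 1..2 (factorial args all ≥0)
  k=1: (−1)^0·4.8990/(2)·0.6177^3·0.7864^1 = +0.453979
  k=2: (−1)^1·4.8990/(2)·0.6177^1·0.7864^3 = -0.735894
d^2_{0,1}(1.81) = +0.453979 -0.735894 = -0.281915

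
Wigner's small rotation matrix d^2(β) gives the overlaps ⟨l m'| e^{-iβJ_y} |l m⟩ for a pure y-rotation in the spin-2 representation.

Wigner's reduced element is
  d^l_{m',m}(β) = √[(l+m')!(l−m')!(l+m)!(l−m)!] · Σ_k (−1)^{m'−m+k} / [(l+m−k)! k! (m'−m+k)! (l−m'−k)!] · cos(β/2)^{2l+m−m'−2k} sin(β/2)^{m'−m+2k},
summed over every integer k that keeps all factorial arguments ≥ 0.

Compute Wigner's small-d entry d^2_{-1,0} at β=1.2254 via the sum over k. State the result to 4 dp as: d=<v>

d=0.3902

d^2_{-1,0}(β=1.2254) via Wigner's sum:
With c≡cos(β/2)=0.818098 and s≡sin(β/2)=0.575078, N=[1·6·2·2]^{1/2}=4.898979
Admissible k: 1..2 (factorial args all ≥0)
  k=1: (−1)^0·4.8990/(2)·0.8181^3·0.5751^1 = +0.771293
  k=2: (−1)^1·4.8990/(2)·0.8181^1·0.5751^3 = -0.381121
d^2_{-1,0}(1.2254) = +0.771293 -0.381121 = +0.390172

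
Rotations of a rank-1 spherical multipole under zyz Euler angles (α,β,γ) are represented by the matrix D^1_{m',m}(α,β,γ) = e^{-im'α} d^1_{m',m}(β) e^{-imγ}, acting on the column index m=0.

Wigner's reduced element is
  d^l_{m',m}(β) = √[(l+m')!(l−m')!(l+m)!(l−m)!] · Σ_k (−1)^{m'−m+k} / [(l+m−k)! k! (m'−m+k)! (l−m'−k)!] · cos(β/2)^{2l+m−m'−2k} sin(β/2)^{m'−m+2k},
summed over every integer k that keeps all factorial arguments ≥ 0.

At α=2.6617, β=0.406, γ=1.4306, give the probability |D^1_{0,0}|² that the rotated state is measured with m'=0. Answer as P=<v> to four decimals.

D^1_{0,0}(2.6617,0.406,1.4306) = e^{-i·0·2.6617}·d^1_{0,0}(0.406)·e^{-i·0·1.4306}. Compute d first:
Half-angle: c=0.979466, s=0.201609. N=√(1·1·1·1)=1.000000
The bounds max(0,m−m')=0 and min(l+m,l−m')=1 give 2 terms
  k=0: (−1)^0·1.0000/(1)·0.9795^2·0.2016^0 = +0.959354
  k=1: (−1)^1·1.0000/(1)·0.9795^0·0.2016^2 = -0.040646
d^1_{0,0}(0.406) = +0.959354 -0.040646 = +0.918708
|D^1_{0,0}|² = |d^1_{0,0}(β)|² = (+0.918708)² = 0.844024 (the z-rotation phases have unit modulus)

P=0.8440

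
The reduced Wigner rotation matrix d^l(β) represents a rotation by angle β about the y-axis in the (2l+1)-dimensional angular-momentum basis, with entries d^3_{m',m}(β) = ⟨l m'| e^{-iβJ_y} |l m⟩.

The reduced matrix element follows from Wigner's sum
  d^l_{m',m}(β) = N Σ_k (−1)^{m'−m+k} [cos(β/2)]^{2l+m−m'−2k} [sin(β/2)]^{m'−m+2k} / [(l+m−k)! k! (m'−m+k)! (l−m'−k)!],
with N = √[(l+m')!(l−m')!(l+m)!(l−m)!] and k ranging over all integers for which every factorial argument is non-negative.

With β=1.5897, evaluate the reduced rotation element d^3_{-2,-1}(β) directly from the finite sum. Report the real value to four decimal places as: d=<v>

d^3_{-2,-1}(β=1.5897) via Wigner's sum:
With c≡cos(β/2)=0.700392 and s≡sin(β/2)=0.713759, N=[1·120·2·24]^{1/2}=75.894664
k: max(0,(-1)−(-2))=1 … min(3+(-1),3−(-2))=2
  k=1: (−1)^0·75.8947/(24)·0.7004^5·0.7138^1 = +0.380414
  k=2: (−1)^1·75.8947/(12)·0.7004^3·0.7138^3 = -0.790146
d^3_{-2,-1}(1.5897) = +0.380414 -0.790146 = -0.409732

d=-0.4097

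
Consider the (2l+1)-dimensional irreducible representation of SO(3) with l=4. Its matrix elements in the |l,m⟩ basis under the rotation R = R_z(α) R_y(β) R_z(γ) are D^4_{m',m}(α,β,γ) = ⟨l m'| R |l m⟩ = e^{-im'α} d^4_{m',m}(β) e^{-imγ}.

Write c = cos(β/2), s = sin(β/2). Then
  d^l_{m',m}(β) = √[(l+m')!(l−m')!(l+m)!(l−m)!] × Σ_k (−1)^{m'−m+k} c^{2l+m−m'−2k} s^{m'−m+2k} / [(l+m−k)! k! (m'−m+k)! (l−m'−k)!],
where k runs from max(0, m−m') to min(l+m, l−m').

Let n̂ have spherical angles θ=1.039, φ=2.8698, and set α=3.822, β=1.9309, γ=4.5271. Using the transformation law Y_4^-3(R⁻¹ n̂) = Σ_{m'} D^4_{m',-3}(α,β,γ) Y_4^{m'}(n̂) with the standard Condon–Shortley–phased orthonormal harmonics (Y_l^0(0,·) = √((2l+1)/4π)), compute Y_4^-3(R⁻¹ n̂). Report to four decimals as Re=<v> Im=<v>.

Re=-0.0365 Im=0.3153

Need the full column D^4_{m',-3} for m'=−4..4 at α=3.822, β=1.9309, γ=4.5271.
cos(β/2)=0.569047, sin(β/2)=0.822305
d^4_{-4,-3}: single k=1 term ⇒ +0.044938;  D = -0.037216-0.025187i
d^4_{-3,-3}: k∈[0..1] ⇒ +0.010995 -0.160713 = -0.149719;  D = -0.149173+0.012777i
d^4_{-2,-3}: k∈[0..1] ⇒ -0.059447 +0.372413 = +0.312965;  D = -0.225584+0.216931i
d^4_{-1,-3}: k∈[0..1] ⇒ +0.182232 -0.634225 = -0.451993;  D = -0.056146+0.448492i
d^4_{0,-3}: k∈[0..1] ⇒ -0.392557 +0.819734 = +0.427177;  D = +0.225413+0.362862i
d^4_{1,-3}: k∈[0..1] ⇒ +0.634225 -0.794629 = -0.160404;  D = +0.151512+0.052663i
d^4_{2,-3}: k∈[0..1] ⇒ -0.777668 +0.541306 = -0.236362;  D = -0.222364+0.080134i
d^4_{3,-3}: k∈[0..1] ⇒ +0.700797 -0.209057 = +0.491740;  D = -0.254718+0.420627i
d^4_{4,-3}: single k=0 term ⇒ -0.409189;  D = +0.055439+0.405416i
Y_4^{m'}(θ=1.039,φ=2.8698) and Σ D·Y over m':
  (-0.0372-0.0252i)·(+0.1136+0.2162i)  (-0.1492+0.0128i)·(-0.2786-0.2958i)  (-0.2256+0.2169i)·(+0.1701+0.1028i)  (-0.0561+0.4485i)·(+0.2390+0.0666i)  (+0.2254+0.3629i)·(-0.2539+0.0000i)  (+0.1515+0.0527i)·(-0.2390+0.0666i)  (-0.2224+0.0801i)·(+0.1701-0.1028i)  (-0.2547+0.4206i)·(+0.2786-0.2958i)  (+0.0554+0.4054i)·(+0.1136-0.2162i)
Y_4^-3(R⁻¹ n̂) = -0.036541+0.315319i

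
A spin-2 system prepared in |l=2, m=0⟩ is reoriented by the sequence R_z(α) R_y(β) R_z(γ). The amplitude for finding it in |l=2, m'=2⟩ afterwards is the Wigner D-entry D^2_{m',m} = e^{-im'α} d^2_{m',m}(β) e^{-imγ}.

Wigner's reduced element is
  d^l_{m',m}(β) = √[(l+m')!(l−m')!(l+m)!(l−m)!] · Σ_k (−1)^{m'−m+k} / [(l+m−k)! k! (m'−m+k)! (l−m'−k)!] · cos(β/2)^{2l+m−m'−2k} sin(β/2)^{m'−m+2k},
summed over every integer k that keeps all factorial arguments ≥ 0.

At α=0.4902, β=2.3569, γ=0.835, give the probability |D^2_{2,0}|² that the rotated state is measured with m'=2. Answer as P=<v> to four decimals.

P=0.0935

First d^2_{2,0}(β=2.3569), then the phase factors e^{-i(2)α} and e^{-i(0)γ}:
With c≡cos(β/2)=0.382358 and s≡sin(β/2)=0.924014, N=[24·1·2·2]^{1/2}=9.797959
k: max(0,(0)−(2))=0 … min(2+(0),2−(2))=0
  k=0: (−1)^2·9.7980/(4)·0.3824^2·0.9240^2 = +0.305754
d^2_{2,0}(2.3569) = +0.305754
|D^2_{2,0}|² = |d^2_{2,0}(β)|² = (+0.305754)² = 0.093486 (the z-rotation phases have unit modulus)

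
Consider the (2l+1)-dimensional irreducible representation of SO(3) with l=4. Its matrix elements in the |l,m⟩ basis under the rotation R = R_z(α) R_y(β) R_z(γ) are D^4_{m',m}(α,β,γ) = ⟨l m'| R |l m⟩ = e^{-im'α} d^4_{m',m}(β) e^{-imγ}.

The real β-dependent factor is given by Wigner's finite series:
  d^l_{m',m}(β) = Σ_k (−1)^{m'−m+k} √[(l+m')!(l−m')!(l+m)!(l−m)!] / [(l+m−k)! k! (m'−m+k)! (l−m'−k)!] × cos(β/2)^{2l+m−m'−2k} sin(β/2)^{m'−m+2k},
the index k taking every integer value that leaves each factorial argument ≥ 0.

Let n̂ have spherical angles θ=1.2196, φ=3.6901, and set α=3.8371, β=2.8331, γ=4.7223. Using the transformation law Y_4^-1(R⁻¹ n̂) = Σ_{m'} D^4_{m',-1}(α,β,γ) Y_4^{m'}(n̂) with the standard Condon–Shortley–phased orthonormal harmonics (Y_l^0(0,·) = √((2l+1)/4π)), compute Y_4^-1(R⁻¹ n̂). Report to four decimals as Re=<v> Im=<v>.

Need the full column D^4_{m',-1} for m'=−4..4 at α=3.8371, β=2.8331, γ=4.7223.
cos(β/2)=0.153635, sin(β/2)=0.988128
d^4_{-4,-1}: single k=3 term ⇒ +0.000618;  D = +0.000212+0.000581i
d^4_{-3,-1}: k∈[2..3] ⇒ +0.000102 -0.007026 = -0.006925;  D = +0.005990+0.003474i
d^4_{-2,-1}: k∈[1..3] ⇒ +0.000008 -0.001752 +0.048312 = +0.046569;  D = +0.045898-0.007873i
d^4_{-1,-1}: k∈[0..3] ⇒ +0.000000 -0.000193 +0.015935 -0.219716 = -0.203973;  D = +0.132247-0.155293i
d^4_{0,-1}: k∈[0..3] ⇒ -0.000009 +0.002216 -0.091665 +0.631972 = +0.542513;  D = +0.005377-0.542487i
d^4_{1,-1}: k∈[0..3] ⇒ +0.000128 -0.015935 +0.329573 -0.908875 = -0.595108;  D = -0.376783-0.460638i
d^4_{2,-1}: k∈[0..2] ⇒ -0.001168 +0.072468 -0.599541 = -0.528241;  D = +0.518765+0.099604i
d^4_{3,-1}: k∈[0..1] ⇒ +0.007026 -0.174394 = -0.167367;  D = -0.146410+0.081093i
d^4_{4,-1}: single k=0 term ⇒ -0.025564;  D = +0.009232-0.023839i
Y_4^{m'}(θ=1.2196,φ=3.6901) and Σ D·Y over m':
  (+0.0002+0.0006i)·(-0.2008-0.2793i)  (+0.0060+0.0035i)·(+0.0266+0.3555i)  (+0.0459-0.0079i)·(-0.0231+0.0450i)  (+0.1322-0.1553i)·(+0.2832-0.1730i)  (+0.0054-0.5425i)·(-0.0064+0.0000i)  (-0.3768-0.4606i)·(-0.2832-0.1730i)  (+0.5188+0.0996i)·(-0.0231-0.0450i)  (-0.1464+0.0811i)·(-0.0266+0.3555i)  (+0.0092-0.0238i)·(-0.2008+0.2793i)
Y_4^-1(R⁻¹ n̂) = +0.008255+0.064038i

Re=0.0083 Im=0.0640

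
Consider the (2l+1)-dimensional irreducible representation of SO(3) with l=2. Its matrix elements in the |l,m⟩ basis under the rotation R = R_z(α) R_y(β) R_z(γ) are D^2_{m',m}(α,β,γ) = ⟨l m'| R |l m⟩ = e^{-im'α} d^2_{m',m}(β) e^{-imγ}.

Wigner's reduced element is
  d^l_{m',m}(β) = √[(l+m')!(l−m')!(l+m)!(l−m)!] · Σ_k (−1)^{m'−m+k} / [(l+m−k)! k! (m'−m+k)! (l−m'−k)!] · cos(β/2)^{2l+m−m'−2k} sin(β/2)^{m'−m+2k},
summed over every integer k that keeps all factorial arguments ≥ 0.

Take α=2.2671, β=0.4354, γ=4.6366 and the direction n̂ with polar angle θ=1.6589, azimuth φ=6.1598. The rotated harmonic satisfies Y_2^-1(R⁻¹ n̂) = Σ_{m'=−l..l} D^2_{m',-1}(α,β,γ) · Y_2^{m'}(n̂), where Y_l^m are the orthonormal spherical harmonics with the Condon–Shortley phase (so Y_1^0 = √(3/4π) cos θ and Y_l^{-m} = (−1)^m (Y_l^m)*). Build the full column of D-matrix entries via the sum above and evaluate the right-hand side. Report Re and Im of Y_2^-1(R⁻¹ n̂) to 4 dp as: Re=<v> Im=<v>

Re=-0.2167 Im=-0.1703

Need the full column D^2_{m',-1} for m'=−2..2 at α=2.2671, β=0.4354, γ=4.6366.
cos(β/2)=0.976397, sin(β/2)=0.215984
d^2_{-2,-1}: single k=1 term ⇒ +0.402098;  D = -0.389199+0.101030i
d^2_{-1,-1}: k∈[0..1] ⇒ +0.908878 -0.133419 = +0.775458;  D = +0.630897+0.450893i
d^2_{0,-1}: k∈[0..1] ⇒ -0.492467 +0.024097 = -0.468370;  D = +0.035463+0.467025i
d^2_{1,-1}: k∈[0..1] ⇒ +0.133419 -0.002176 = +0.131243;  D = -0.094030+0.091560i
d^2_{2,-1}: single k=0 term ⇒ -0.019675;  D = -0.019572-0.002011i
Y_2^{m'}(θ=1.6589,φ=6.1598) and Σ D·Y over m':
  (-0.3892+0.1010i)·(+0.3717+0.0936i)  (+0.6309+0.4509i)·(-0.0672-0.0083i)  (+0.0355+0.4670i)·(-0.3081+0.0000i)  (-0.0940+0.0916i)·(+0.0672-0.0083i)  (-0.0196-0.0020i)·(+0.3717-0.0936i)
Y_2^-1(R⁻¹ n̂) = -0.216694-0.170299i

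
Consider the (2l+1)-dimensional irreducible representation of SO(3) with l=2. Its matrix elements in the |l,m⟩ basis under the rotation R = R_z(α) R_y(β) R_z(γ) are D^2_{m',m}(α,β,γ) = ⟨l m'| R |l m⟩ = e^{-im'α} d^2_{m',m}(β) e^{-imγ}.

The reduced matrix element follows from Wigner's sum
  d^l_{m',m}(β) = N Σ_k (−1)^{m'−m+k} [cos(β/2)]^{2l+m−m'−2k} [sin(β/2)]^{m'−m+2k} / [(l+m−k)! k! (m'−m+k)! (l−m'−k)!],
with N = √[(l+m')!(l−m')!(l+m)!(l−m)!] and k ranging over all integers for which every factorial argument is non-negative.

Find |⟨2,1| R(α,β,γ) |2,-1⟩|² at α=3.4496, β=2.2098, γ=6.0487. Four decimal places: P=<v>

D^2_{1,-1}(3.4496,2.2098,6.0487) = e^{-i·1·3.4496}·d^2_{1,-1}(2.2098)·e^{-i·-1·6.0487}. Compute d first:
Half-angle: c=0.449224, s=0.893419. N=√(6·1·1·6)=6.000000
The bounds max(0,m−m')=0 and min(l+m,l−m')=1 give 2 terms
  k=0: (−1)^2·6.0000/(2)·0.4492^2·0.8934^2 = +0.483234
  k=1: (−1)^3·6.0000/(6)·0.4492^0·0.8934^4 = -0.637120
d^2_{1,-1}(2.2098) = +0.483234 -0.637120 = -0.153886
|D^2_{1,-1}|² = |d^2_{1,-1}(β)|² = (-0.153886)² = 0.023681 (the z-rotation phases have unit modulus)

P=0.0237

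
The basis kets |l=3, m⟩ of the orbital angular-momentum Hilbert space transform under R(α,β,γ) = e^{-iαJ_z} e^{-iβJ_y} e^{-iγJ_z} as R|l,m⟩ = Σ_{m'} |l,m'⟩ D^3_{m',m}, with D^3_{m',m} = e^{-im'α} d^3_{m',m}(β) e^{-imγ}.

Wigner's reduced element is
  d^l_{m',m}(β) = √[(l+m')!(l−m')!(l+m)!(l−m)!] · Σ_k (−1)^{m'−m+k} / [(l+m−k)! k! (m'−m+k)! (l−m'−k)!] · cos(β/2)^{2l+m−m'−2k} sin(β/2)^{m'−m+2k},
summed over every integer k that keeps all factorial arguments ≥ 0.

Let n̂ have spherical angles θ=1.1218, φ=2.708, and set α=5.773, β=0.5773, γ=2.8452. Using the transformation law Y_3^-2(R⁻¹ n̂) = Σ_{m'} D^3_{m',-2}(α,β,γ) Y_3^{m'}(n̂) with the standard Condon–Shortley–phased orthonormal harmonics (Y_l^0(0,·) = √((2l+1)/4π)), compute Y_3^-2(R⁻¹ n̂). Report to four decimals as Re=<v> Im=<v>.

Need the full column D^3_{m',-2} for m'=−3..3 at α=5.773, β=0.5773, γ=2.8452.
cos(β/2)=0.958629, sin(β/2)=0.284658
d^3_{-3,-2}: single k=1 term ⇒ +0.564485;  D = -0.296273-0.480485i
d^3_{-2,-2}: k∈[0..1] ⇒ +0.776075 -0.342153 = +0.433922;  D = -0.018375-0.433533i
d^3_{-1,-2}: k∈[0..1] ⇒ -0.728747 +0.128515 = -0.600232;  D = -0.270673+0.535738i
d^3_{0,-2}: k∈[0..1] ⇒ +0.374810 -0.033049 = +0.341761;  D = +0.283452-0.190933i
d^3_{1,-2}: k∈[0..1] ⇒ -0.128515 +0.005666 = -0.122849;  D = -0.122430+0.010136i
d^3_{2,-2}: k∈[0..1] ⇒ +0.030169 -0.000532 = +0.029637;  D = +0.026969+0.012290i
d^3_{3,-2}: single k=0 term ⇒ -0.004389;  D = -0.002596-0.003538i
Y_3^{m'}(θ=1.1218,φ=2.708) and Σ D·Y over m':
  (-0.2963-0.4805i)·(-0.0814-0.2940i)  (-0.0184-0.4335i)·(+0.2329+0.2745i)  (-0.2707+0.5357i)·(+0.0153+0.0071i)  (+0.2835-0.1909i)·(-0.3334+0.0000i)  (-0.1224+0.0101i)·(-0.0153+0.0071i)  (+0.0270+0.0123i)·(+0.2329-0.2745i)  (-0.0026-0.0035i)·(+0.0814-0.2940i)
Y_3^-2(R⁻¹ n̂) = -0.094643+0.085019i

Re=-0.0946 Im=0.0850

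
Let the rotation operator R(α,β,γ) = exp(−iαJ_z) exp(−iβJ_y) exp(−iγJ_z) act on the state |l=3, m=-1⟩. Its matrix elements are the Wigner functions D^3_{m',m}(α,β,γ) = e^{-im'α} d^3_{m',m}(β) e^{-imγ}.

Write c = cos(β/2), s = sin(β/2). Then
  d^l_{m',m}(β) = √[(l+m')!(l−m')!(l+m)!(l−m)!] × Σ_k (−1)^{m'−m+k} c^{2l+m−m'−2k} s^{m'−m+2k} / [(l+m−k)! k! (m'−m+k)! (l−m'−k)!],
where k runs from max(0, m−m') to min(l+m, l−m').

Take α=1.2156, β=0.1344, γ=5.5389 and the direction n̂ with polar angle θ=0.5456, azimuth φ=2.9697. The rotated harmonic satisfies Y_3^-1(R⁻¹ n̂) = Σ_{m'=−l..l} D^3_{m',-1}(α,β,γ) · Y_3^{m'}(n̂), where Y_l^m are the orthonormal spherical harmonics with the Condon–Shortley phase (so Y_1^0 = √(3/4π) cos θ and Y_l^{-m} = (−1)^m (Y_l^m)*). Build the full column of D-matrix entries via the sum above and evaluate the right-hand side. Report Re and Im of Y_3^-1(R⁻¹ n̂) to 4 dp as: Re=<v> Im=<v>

Need the full column D^3_{m',-1} for m'=−3..3 at α=1.2156, β=0.1344, γ=5.5389.
cos(β/2)=0.997743, sin(β/2)=0.067149
d^3_{-3,-1}: single k=2 term ⇒ +0.017306;  D = -0.016814+0.004098i
d^3_{-2,-1}: k∈[1..2] ⇒ +0.209960 -0.001902 = +0.208058;  D = -0.024105+0.206656i
d^3_{-1,-1}: k∈[0..2] ⇒ +0.986534 -0.035748 +0.000121 = +0.950907;  D = +0.847232+0.431767i
d^3_{0,-1}: k∈[0..2] ⇒ -0.229999 +0.003125 -0.000005 = -0.226879;  D = -0.166886+0.153698i
d^3_{1,-1}: k∈[0..2] ⇒ +0.026811 -0.000162 +0.000000 = +0.026649;  D = -0.010109-0.024657i
d^3_{2,-1}: k∈[0..1] ⇒ -0.001902 +0.000004 = -0.001898;  D = +0.001897-0.000064i
d^3_{3,-1}: single k=0 term ⇒ +0.000078;  D = -0.000025+0.000074i
Y_3^{m'}(θ=0.5456,φ=2.9697) and Σ D·Y over m':
  (-0.0168+0.0041i)·(-0.0507-0.0288i)  (-0.0241+0.2067i)·(+0.2215+0.0793i)  (+0.8472+0.4318i)·(-0.4385-0.0761i)  (-0.1669+0.1537i)·(+0.2085+0.0000i)  (-0.0101-0.0247i)·(+0.4385-0.0761i)  (+0.0019-0.0001i)·(+0.2215-0.0793i)  (-0.0000+0.0001i)·(+0.0507-0.0288i)
Y_3^-1(R⁻¹ n̂) = -0.400056-0.187828i

Re=-0.4001 Im=-0.1878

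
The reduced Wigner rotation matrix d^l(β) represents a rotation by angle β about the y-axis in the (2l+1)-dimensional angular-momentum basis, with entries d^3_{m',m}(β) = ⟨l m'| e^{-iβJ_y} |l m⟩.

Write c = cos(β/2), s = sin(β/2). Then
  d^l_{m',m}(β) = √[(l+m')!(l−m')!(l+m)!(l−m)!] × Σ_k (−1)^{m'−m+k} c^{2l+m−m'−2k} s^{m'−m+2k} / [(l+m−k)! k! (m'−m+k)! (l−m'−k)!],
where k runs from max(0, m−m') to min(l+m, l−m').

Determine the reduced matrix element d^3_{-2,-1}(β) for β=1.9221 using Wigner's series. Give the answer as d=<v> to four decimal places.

d=-0.4947

d^3_{-2,-1}(β=1.9221) via Wigner's sum:
c=cos(1.9221/2)=0.572660, s=sin(1.9221/2)=0.819793; N=√[1·120·2·24]=75.894664
Admissible k: 1..2 (factorial args all ≥0)
  k=1: (−1)^0·75.8947/(24)·0.5727^5·0.8198^1 = +0.159657
  k=2: (−1)^1·75.8947/(12)·0.5727^3·0.8198^3 = -0.654384
d^3_{-2,-1}(1.9221) = +0.159657 -0.654384 = -0.494727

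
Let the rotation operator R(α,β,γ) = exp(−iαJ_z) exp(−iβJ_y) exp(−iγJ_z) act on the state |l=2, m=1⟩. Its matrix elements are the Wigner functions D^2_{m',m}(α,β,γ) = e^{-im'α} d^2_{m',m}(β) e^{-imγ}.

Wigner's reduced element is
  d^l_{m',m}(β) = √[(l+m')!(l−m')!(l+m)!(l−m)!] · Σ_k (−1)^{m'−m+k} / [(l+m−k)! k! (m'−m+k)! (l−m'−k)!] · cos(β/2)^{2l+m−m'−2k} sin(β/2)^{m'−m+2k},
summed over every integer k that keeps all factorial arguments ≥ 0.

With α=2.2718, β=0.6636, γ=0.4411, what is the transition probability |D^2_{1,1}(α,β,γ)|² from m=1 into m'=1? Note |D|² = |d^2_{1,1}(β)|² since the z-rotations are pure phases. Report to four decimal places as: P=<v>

P=0.2647

D^2_{1,1}(2.2718,0.6636,0.4411) = e^{-i·1·2.2718}·d^2_{1,1}(0.6636)·e^{-i·1·0.4411}. Compute d first:
Half-angle: c=0.945458, s=0.325745. N=√(6·1·6·1)=6.000000
k: max(0,(1)−(1))=0 … min(2+(1),2−(1))=1
  k=0: (−1)^0·6.0000/(6)·0.9455^4·0.3257^0 = +0.799039
  k=1: (−1)^1·6.0000/(2)·0.9455^2·0.3257^2 = -0.284552
d^2_{1,1}(0.6636) = +0.799039 -0.284552 = +0.514487
|D^2_{1,1}|² = |d^2_{1,1}(β)|² = (+0.514487)² = 0.264697 (the z-rotation phases have unit modulus)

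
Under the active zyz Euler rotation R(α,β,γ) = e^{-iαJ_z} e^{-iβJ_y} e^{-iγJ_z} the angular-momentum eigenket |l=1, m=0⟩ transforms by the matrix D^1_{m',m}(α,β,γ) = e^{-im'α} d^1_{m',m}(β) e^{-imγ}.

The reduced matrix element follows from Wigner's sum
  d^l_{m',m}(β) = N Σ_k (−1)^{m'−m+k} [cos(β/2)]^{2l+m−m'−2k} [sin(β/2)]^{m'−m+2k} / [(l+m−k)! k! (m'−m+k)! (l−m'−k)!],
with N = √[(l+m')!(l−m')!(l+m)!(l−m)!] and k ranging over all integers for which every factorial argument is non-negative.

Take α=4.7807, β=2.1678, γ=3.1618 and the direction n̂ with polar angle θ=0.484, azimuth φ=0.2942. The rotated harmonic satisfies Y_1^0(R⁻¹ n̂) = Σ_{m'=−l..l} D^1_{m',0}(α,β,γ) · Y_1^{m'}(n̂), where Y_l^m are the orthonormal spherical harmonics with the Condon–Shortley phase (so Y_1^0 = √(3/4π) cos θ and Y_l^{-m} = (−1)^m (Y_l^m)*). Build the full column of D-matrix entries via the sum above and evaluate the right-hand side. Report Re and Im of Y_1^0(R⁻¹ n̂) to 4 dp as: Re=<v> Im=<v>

Re=-0.2852 Im=0.0000

Need the full column D^1_{m',0} for m'=−1..1 at α=4.7807, β=2.1678, γ=3.1618.
cos(β/2)=0.467885, sin(β/2)=0.883789
d^1_{-1,0}: single k=1 term ⇒ +0.584794;  D = +0.039917-0.583430i
d^1_{0,0}: k∈[0..1] ⇒ +0.218917 -0.781083 = -0.562167;  D = -0.562167+0.000000i
d^1_{1,0}: single k=0 term ⇒ -0.584794;  D = -0.039917-0.583430i
Y_1^{m'}(θ=0.484,φ=0.2942) and Σ D·Y over m':
  (+0.0399-0.5834i)·(+0.1539-0.0466i)  (-0.5622+0.0000i)·(+0.4325+0.0000i)  (-0.0399-0.5834i)·(-0.1539-0.0466i)
Y_1^0(R⁻¹ n̂) = -0.285241+0.000000i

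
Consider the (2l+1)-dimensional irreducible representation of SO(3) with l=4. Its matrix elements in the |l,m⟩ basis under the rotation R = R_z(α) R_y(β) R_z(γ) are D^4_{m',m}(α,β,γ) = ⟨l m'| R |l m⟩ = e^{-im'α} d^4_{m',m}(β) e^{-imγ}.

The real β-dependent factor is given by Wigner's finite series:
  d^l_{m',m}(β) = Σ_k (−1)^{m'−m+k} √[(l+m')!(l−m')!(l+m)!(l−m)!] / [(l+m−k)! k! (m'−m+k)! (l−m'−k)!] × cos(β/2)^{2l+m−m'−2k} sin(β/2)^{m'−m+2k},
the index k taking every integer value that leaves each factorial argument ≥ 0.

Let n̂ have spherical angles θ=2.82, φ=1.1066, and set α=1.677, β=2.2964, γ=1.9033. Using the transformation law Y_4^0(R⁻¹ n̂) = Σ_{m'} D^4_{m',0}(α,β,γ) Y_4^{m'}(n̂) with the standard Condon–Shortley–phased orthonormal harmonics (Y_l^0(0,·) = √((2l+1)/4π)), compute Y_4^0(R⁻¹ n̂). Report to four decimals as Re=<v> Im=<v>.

Re=-0.1163 Im=0.0000

Need the full column D^4_{m',0} for m'=−4..4 at α=1.677, β=2.2964, γ=1.9033.
cos(β/2)=0.410130, sin(β/2)=0.912027
d^4_{-4,0}: single k=4 term ⇒ +0.163782;  D = +0.149224+0.067503i
d^4_{-3,0}: k∈[3..4] ⇒ +0.104158 -0.515071 = -0.410912;  D = -0.128717+0.390232i
d^4_{-2,0}: k∈[2..4] ⇒ +0.037555 -0.495229 +0.918355 = +0.460680;  D = -0.450327-0.097118i
d^4_{-1,0}: k∈[1..4] ⇒ +0.007961 -0.236209 +1.168070 -0.962700 = -0.022877;  D = +0.002425-0.022748i
d^4_{0,0}: k∈[0..4] ⇒ +0.000801 -0.063338 +0.704723 -1.548850 +0.478699 = -0.427965;  D = -0.427965+0.000000i
d^4_{1,0}: k∈[0..3] ⇒ -0.007961 +0.236209 -1.168070 +0.962700 = +0.022877;  D = -0.002425-0.022748i
d^4_{2,0}: k∈[0..2] ⇒ +0.037555 -0.495229 +0.918355 = +0.460680;  D = -0.450327+0.097118i
d^4_{3,0}: k∈[0..1] ⇒ -0.104158 +0.515071 = +0.410912;  D = +0.128717+0.390232i
d^4_{4,0}: single k=0 term ⇒ +0.163782;  D = +0.149224-0.067503i
Y_4^{m'}(θ=2.82,φ=1.1066) and Σ D·Y over m':
  (+0.1492+0.0675i)·(-0.0012+0.0042i)  (-0.1287+0.3902i)·(+0.0369-0.0066i)  (-0.4503-0.0971i)·(-0.1061-0.1418i)  (+0.0024-0.0227i)·(-0.2096+0.4187i)  (-0.4280+0.0000i)·(+0.4605+0.0000i)  (-0.0024-0.0227i)·(+0.2096+0.4187i)  (-0.4503+0.0971i)·(-0.1061+0.1418i)  (+0.1287+0.3902i)·(-0.0369-0.0066i)  (+0.1492-0.0675i)·(-0.0012-0.0042i)
Y_4^0(R⁻¹ n̂) = -0.116260-0.000000i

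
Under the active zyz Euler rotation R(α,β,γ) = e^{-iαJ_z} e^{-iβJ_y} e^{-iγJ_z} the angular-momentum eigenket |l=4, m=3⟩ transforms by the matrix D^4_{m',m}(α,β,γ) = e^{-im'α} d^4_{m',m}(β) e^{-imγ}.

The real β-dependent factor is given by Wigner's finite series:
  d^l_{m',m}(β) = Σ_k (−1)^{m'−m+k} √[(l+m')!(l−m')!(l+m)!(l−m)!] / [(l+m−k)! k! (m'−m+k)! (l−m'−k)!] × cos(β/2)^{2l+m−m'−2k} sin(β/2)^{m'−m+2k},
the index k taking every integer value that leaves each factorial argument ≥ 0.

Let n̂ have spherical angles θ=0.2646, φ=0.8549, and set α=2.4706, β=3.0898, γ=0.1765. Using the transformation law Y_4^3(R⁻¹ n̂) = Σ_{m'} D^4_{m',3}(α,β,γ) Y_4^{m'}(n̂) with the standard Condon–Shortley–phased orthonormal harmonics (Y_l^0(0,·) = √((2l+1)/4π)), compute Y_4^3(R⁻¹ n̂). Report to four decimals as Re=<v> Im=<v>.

Need the full column D^4_{m',3} for m'=−4..4 at α=2.4706, β=3.0898, γ=0.1765.
cos(β/2)=0.025893, sin(β/2)=0.999665
d^4_{-4,3}: single k=7 term ⇒ +0.073066;  D = -0.072877+0.005247i
d^4_{-3,3}: k∈[6..7] ⇒ +0.004684 -0.997321 = -0.992637;  D = -0.819755-0.559759i
d^4_{-2,3}: k∈[5..6] ⇒ +0.000195 -0.096657 = -0.096463;  D = +0.028570+0.092135i
d^4_{-1,3}: k∈[4..5] ⇒ +0.000006 -0.005311 = -0.005305;  D = +0.001920-0.004945i
d^4_{0,3}: k∈[3..4] ⇒ +0.000000 -0.000205 = -0.000205;  D = -0.000177+0.000104i
d^4_{1,3}: k∈[2..3] ⇒ +0.000000 -0.000006 = -0.000006;  D = +0.000006+0.000001i
d^4_{2,3}: k∈[1..2] ⇒ +0.000000 -0.000000 = -0.000000;  D = -0.000000-0.000000i
d^4_{3,3}: k∈[0..1] ⇒ +0.000000 -0.000000 = -0.000000;  D = +0.000000+0.000000i
d^4_{4,3}: single k=0 term ⇒ -0.000000;  D = +0.000000-0.000000i
Y_4^{m'}(θ=0.2646,φ=0.8549) and Σ D·Y over m':
  (-0.0729+0.0052i)·(-0.0020+0.0006i)  (-0.8198-0.5598i)·(-0.0181-0.0118i)  (+0.0286+0.0921i)·(-0.0175-0.1251i)  (+0.0019-0.0049i)·(+0.2760-0.3173i)  (-0.0002+0.0001i)·(+0.5742+0.0000i)  (+0.0000+0.0000i)·(-0.2760-0.3173i)  (-0.0000-0.0000i)·(-0.0175+0.1251i)  (+0.0000+0.0000i)·(+0.0181-0.0118i)  (+0.0000-0.0000i)·(-0.0020-0.0006i)
Y_4^3(R⁻¹ n̂) = +0.018276+0.012645i

Re=0.0183 Im=0.0126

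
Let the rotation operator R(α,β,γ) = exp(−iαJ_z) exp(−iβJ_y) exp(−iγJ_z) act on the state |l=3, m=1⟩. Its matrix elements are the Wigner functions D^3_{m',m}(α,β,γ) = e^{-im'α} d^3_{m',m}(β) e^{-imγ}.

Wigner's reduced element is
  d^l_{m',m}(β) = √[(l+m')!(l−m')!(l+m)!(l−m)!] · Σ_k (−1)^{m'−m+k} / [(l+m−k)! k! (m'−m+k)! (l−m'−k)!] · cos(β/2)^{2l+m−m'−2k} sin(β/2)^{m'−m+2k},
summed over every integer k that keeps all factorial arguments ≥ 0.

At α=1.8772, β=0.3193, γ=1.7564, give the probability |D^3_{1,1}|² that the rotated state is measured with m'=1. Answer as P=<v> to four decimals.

P=0.5442

Split into d^3_{1,1}(β=0.3193) × two z-phases.
c=cos(0.3193/2)=0.987283, s=sin(0.3193/2)=0.158973; N=√[24·2·24·2]=48.000000
Admissible k: 0..2 (factorial args all ≥0)
  k=0: (−1)^0·48.0000/(48)·0.9873^6·0.1590^0 = +0.926083
  k=1: (−1)^1·48.0000/(6)·0.9873^4·0.1590^2 = -0.192089
  k=2: (−1)^2·48.0000/(8)·0.9873^2·0.1590^4 = +0.003735
d^3_{1,1}(0.3193) = +0.926083 -0.192089 +0.003735 = +0.737730
|D^3_{1,1}|² = |d^3_{1,1}(β)|² = (+0.737730)² = 0.544245 (the z-rotation phases have unit modulus)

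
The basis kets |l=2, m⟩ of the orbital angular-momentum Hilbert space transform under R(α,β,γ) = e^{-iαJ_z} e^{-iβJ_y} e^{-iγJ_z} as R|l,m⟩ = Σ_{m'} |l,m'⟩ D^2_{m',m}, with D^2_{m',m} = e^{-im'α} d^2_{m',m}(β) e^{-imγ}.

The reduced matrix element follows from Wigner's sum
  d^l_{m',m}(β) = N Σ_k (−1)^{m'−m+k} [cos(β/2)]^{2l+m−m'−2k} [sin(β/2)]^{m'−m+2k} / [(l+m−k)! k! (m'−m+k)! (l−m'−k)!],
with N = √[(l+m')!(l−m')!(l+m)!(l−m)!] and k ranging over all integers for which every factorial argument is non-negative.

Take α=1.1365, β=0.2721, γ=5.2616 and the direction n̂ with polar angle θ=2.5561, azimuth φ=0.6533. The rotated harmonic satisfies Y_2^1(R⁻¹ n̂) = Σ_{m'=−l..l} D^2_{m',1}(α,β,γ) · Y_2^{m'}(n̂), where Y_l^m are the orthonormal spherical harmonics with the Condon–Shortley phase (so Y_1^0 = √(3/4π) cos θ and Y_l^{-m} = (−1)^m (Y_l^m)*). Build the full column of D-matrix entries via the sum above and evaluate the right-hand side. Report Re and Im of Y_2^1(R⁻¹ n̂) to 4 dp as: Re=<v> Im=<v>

Need the full column D^2_{m',1} for m'=−2..2 at α=1.1365, β=0.2721, γ=5.2616.
cos(β/2)=0.990759, sin(β/2)=0.135631
d^2_{-2,1}: single k=3 term ⇒ +0.004944;  D = -0.004886-0.000753i
d^2_{-1,1}: k∈[2..3] ⇒ +0.054172 -0.000338 = +0.053833;  D = -0.029829+0.044813i
d^2_{0,1}: k∈[1..2] ⇒ +0.323101 -0.006055 = +0.317046;  D = +0.165503+0.270420i
d^2_{1,1}: k∈[0..1] ⇒ +0.963547 -0.054172 = +0.909375;  D = +0.903377-0.104271i
d^2_{2,1}: single k=0 term ⇒ -0.263811;  D = -0.082831+0.250470i
Y_2^{m'}(θ=2.5561,φ=0.6533) and Σ D·Y over m':
  (-0.0049-0.0008i)·(+0.0308-0.1139i)  (-0.0298+0.0448i)·(-0.2825+0.2163i)  (+0.1655+0.2704i)·(+0.3418+0.0000i)  (+0.9034-0.1043i)·(+0.2825+0.2163i)  (-0.0828+0.2505i)·(+0.0308+0.1139i)
Y_2^1(R⁻¹ n̂) = +0.301797+0.238053i

Re=0.3018 Im=0.2381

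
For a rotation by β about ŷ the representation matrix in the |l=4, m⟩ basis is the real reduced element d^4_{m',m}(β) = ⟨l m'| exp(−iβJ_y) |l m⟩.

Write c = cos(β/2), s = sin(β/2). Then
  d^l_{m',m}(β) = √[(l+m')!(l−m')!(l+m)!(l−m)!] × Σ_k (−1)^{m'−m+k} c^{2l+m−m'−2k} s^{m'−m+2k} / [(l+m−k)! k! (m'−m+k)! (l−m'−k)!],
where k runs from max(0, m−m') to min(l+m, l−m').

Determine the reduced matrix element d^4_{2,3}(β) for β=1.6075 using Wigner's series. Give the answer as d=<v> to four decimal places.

d^4_{2,3}(β=1.6075) via Wigner's sum:
With c≡cos(β/2)=0.694012 and s≡sin(β/2)=0.719964, N=[720·2·5040·1]^{1/2}=2693.993318
k: max(0,(3)−(2))=1 … min(4+(3),4−(2))=2
  k=1: (−1)^0·2693.9933/(720)·0.6940^7·0.7200^1 = +0.208902
  k=2: (−1)^1·2693.9933/(240)·0.6940^5·0.7200^3 = -0.674452
d^4_{2,3}(1.6075) = +0.208902 -0.674452 = -0.465550

d=-0.4656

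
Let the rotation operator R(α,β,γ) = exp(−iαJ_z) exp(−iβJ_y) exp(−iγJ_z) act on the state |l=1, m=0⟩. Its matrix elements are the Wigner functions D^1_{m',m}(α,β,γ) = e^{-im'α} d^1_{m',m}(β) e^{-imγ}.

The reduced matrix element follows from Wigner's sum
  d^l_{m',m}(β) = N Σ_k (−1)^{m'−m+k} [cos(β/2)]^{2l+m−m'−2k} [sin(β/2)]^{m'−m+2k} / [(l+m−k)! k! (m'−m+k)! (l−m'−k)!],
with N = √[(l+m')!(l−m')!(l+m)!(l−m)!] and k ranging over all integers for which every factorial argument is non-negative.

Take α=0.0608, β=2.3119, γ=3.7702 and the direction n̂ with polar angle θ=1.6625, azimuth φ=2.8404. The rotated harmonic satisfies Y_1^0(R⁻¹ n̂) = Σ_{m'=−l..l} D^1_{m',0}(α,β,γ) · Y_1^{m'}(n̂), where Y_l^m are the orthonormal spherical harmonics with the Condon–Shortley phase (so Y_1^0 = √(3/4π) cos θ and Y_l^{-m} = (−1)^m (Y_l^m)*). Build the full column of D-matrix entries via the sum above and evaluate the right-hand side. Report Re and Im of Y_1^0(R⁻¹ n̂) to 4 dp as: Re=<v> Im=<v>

Need the full column D^1_{m',0} for m'=−1..1 at α=0.0608, β=2.3119, γ=3.7702.
cos(β/2)=0.403049, sin(β/2)=0.915178
d^1_{-1,0}: single k=1 term ⇒ +0.521650;  D = +0.520686+0.031697i
d^1_{0,0}: k∈[0..1] ⇒ +0.162449 -0.837551 = -0.675103;  D = -0.675103+0.000000i
d^1_{1,0}: single k=0 term ⇒ -0.521650;  D = -0.520686+0.031697i
Y_1^{m'}(θ=1.6625,φ=2.8404) and Σ D·Y over m':
  (+0.5207+0.0317i)·(-0.3286-0.1021i)  (-0.6751+0.0000i)·(-0.0447+0.0000i)  (-0.5207+0.0317i)·(+0.3286-0.1021i)
Y_1^0(R⁻¹ n̂) = -0.305471+0.000000i

Re=-0.3055 Im=0.0000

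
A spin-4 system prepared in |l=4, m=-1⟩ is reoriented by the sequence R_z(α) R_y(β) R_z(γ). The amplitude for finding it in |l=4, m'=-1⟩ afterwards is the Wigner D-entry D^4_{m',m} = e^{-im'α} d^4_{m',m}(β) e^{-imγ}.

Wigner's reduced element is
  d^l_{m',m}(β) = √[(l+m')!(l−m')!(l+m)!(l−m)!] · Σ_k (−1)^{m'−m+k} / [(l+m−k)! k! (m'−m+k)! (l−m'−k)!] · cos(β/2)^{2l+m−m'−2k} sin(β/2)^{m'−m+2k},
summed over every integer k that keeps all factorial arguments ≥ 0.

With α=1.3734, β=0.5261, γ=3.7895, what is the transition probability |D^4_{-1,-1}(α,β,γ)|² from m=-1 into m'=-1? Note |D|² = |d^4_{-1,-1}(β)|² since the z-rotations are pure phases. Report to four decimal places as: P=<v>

D^4_{-1,-1}(1.3734,0.5261,3.7895) = e^{-i·-1·1.3734}·d^4_{-1,-1}(0.5261)·e^{-i·-1·3.7895}. Compute d first:
c=cos(0.5261/2)=0.965601, s=sin(0.5261/2)=0.260027; N=√[6·120·6·120]=720.000000
The bounds max(0,m−m')=0 and min(l+m,l−m')=3 give 4 terms
  k=0: (−1)^0·720.0000/(720)·0.9656^8·0.2600^0 = +0.755759
  k=1: (−1)^1·720.0000/(48)·0.9656^6·0.2600^2 = -0.822082
  k=2: (−1)^2·720.0000/(24)·0.9656^4·0.2600^4 = +0.119230
  k=3: (−1)^3·720.0000/(72)·0.9656^2·0.2600^6 = -0.002882
d^4_{-1,-1}(0.5261) = +0.755759 -0.822082 +0.119230 -0.002882 = +0.050025
|D^4_{-1,-1}|² = |d^4_{-1,-1}(β)|² = (+0.050025)² = 0.002502 (the z-rotation phases have unit modulus)

P=0.0025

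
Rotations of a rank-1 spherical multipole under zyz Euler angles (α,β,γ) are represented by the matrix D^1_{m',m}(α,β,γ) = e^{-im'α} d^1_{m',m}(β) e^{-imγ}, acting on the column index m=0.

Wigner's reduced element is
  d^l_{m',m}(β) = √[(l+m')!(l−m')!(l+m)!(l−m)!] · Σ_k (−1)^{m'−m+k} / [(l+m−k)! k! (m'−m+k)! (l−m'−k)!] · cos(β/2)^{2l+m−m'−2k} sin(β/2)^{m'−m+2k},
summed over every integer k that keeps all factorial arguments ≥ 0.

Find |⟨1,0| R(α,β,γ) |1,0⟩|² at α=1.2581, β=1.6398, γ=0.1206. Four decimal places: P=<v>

First d^1_{0,0}(β=1.6398), then the phase factors e^{-i(0)α} and e^{-i(0)γ}:
c=cos(1.6398/2)=0.682294, s=sin(1.6398/2)=0.731078; N=√[1·1·1·1]=1.000000
Admissible k: 0..1 (factorial args all ≥0)
  k=0: (−1)^0·1.0000/(1)·0.6823^2·0.7311^0 = +0.465526
  k=1: (−1)^1·1.0000/(1)·0.6823^0·0.7311^2 = -0.534474
d^1_{0,0}(1.6398) = +0.465526 -0.534474 = -0.068949
|D^1_{0,0}|² = |d^1_{0,0}(β)|² = (-0.068949)² = 0.004754 (the z-rotation phases have unit modulus)

P=0.0048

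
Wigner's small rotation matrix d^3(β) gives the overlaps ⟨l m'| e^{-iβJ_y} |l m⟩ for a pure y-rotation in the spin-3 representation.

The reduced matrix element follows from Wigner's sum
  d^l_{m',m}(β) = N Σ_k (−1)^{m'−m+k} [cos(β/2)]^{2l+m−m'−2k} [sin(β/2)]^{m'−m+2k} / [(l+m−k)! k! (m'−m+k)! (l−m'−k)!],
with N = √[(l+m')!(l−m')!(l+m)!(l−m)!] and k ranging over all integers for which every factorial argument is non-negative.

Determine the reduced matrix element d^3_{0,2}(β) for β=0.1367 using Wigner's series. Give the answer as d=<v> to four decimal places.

d^3_{0,2}(β=0.1367) via Wigner's sum:
With c≡cos(β/2)=0.997665 and s≡sin(β/2)=0.068297, N=[6·6·120·1]^{1/2}=65.726707
The bounds max(0,m−m')=2 and min(l+m,l−m')=3 give 2 terms
  k=2: (−1)^0·65.7267/(12)·0.9977^4·0.0683^2 = +0.025310
  k=3: (−1)^1·65.7267/(12)·0.9977^2·0.0683^4 = -0.000119
d^3_{0,2}(0.1367) = +0.025310 -0.000119 = +0.025192

d=0.0252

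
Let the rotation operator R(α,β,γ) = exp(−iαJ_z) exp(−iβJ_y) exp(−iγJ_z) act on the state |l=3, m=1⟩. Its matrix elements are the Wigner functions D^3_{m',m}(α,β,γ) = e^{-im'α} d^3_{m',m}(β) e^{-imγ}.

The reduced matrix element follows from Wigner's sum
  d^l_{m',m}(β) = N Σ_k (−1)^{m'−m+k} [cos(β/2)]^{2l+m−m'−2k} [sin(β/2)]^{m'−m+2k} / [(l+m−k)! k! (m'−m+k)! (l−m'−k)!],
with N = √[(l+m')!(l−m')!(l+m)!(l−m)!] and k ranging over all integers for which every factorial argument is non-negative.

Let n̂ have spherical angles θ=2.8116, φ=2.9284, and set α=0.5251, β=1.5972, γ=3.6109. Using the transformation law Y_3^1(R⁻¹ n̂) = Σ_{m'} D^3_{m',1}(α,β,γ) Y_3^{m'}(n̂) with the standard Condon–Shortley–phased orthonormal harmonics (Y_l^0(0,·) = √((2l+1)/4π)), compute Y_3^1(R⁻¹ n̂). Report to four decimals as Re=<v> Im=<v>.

Re=-0.2358 Im=0.0587

Need the full column D^3_{m',1} for m'=−3..3 at α=0.5251, β=1.5972, γ=3.6109.
cos(β/2)=0.697710, sin(β/2)=0.716380
d^3_{-3,1}: single k=4 term ⇒ +0.496558;  D = -0.222581-0.443878i
d^3_{-2,1}: k∈[3..4] ⇒ +0.789743 -0.416287 = +0.373456;  D = -0.312200-0.204942i
d^3_{-1,1}: k∈[2..4] ⇒ +0.729691 -1.025685 +0.135164 = -0.160831;  D = +0.160580+0.008969i
d^3_{0,1}: k∈[1..3] ⇒ +0.410308 -1.297680 +0.456019 = -0.431353;  D = +0.384716-0.195088i
d^3_{1,1}: k∈[0..2] ⇒ +0.115359 -0.972921 +0.769264 = -0.088298;  D = +0.048122-0.074032i
d^3_{2,1}: k∈[0..1] ⇒ -0.374558 +0.789743 = +0.415185;  D = -0.021285+0.414639i
d^3_{3,1}: single k=0 term ⇒ +0.471013;  D = +0.214914+0.419124i
Y_3^{m'}(θ=2.8116,φ=2.9284) and Σ D·Y over m':
  (-0.2226-0.4439i)·(-0.0114-0.0085i)  (-0.3122-0.2049i)·(-0.0924-0.0420i)  (+0.1606+0.0090i)·(-0.3557-0.0770i)  (+0.3847-0.1951i)·(-0.5207+0.0000i)  (+0.0481-0.0740i)·(+0.3557-0.0770i)  (-0.0213+0.4146i)·(-0.0924+0.0420i)  (+0.2149+0.4191i)·(+0.0114-0.0085i)
Y_3^1(R⁻¹ n̂) = -0.235761+0.058726i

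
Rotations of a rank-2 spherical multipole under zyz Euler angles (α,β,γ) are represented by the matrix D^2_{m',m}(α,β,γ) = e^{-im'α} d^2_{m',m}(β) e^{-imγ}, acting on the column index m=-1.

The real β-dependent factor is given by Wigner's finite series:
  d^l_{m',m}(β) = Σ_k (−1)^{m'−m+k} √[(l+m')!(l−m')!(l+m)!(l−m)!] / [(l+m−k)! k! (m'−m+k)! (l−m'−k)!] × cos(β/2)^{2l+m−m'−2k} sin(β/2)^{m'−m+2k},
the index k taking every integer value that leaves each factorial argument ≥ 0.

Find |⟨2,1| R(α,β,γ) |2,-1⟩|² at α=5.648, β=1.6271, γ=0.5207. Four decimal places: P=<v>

P=0.2197

Split into d^2_{1,-1}(β=1.6271) × two z-phases.
With c≡cos(β/2)=0.686923 and s≡sin(β/2)=0.726730, N=[6·1·1·6]^{1/2}=6.000000
k∈{0,1} keeps every argument non-negative
  k=0: (−1)^2·6.0000/(2)·0.6869^2·0.7267^2 = +0.747625
  k=1: (−1)^3·6.0000/(6)·0.6869^0·0.7267^4 = -0.278929
d^2_{1,-1}(1.6271) = +0.747625 -0.278929 = +0.468696
|D^2_{1,-1}|² = |d^2_{1,-1}(β)|² = (+0.468696)² = 0.219676 (the z-rotation phases have unit modulus)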